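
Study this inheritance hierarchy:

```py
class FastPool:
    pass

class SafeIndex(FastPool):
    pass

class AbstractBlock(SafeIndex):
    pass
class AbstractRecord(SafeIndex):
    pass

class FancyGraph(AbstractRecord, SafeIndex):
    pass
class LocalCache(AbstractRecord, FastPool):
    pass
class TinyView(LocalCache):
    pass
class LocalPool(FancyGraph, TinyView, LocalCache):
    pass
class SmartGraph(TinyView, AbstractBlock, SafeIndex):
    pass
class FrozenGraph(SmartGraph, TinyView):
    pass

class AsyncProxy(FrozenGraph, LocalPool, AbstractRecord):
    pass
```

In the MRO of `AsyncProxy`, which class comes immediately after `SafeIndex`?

L[AsyncProxy] = AsyncProxy + merge(L[FrozenGraph], L[LocalPool], L[AbstractRecord], [FrozenGraph LocalPool AbstractRecord])
  take FrozenGraph:  [FrozenGraph SmartGraph TinyView LocalCache AbstractRecord AbstractBlock SafeIndex FastPool object] + [LocalPool FancyGraph TinyView LocalCache AbstractRecord SafeIndex FastPool object] + [AbstractRecord SafeIndex FastPool object] + [FrozenGraph LocalPool AbstractRecord]
  take SmartGraph:  [SmartGraph TinyView LocalCache AbstractRecord AbstractBlock SafeIndex FastPool object] + [LocalPool FancyGraph TinyView LocalCache AbstractRecord SafeIndex FastPool object] + [AbstractRecord SafeIndex FastPool object] + [LocalPool AbstractRecord]
  take LocalPool:  [TinyView LocalCache AbstractRecord AbstractBlock SafeIndex FastPool object] + [LocalPool FancyGraph TinyView LocalCache AbstractRecord SafeIndex FastPool object] + [AbstractRecord SafeIndex FastPool object] + [LocalPool AbstractRecord]
  take FancyGraph:  [TinyView LocalCache AbstractRecord AbstractBlock SafeIndex FastPool object] + [FancyGraph TinyView LocalCache AbstractRecord SafeIndex FastPool object] + [AbstractRecord SafeIndex FastPool object] + [AbstractRecord]
  take TinyView:  [TinyView LocalCache AbstractRecord AbstractBlock SafeIndex FastPool object] + [TinyView LocalCache AbstractRecord SafeIndex FastPool object] + [AbstractRecord SafeIndex FastPool object] + [AbstractRecord]
  take LocalCache:  [LocalCache AbstractRecord AbstractBlock SafeIndex FastPool object] + [LocalCache AbstractRecord SafeIndex FastPool object] + [AbstractRecord SafeIndex FastPool object] + [AbstractRecord]
  take AbstractRecord:  [AbstractRecord AbstractBlock SafeIndex FastPool object] + [AbstractRecord SafeIndex FastPool object] + [AbstractRecord SafeIndex FastPool object] + [AbstractRecord]
  take AbstractBlock:  [AbstractBlock SafeIndex FastPool object] + [SafeIndex FastPool object] + [SafeIndex FastPool object]
  take SafeIndex:  [SafeIndex FastPool object] + [SafeIndex FastPool object] + [SafeIndex FastPool object]
  take FastPool:  [FastPool object] + [FastPool object] + [FastPool object]
  take object:  [object] + [object] + [object]
MRO: AsyncProxy FrozenGraph SmartGraph LocalPool FancyGraph TinyView LocalCache AbstractRecord AbstractBlock SafeIndex FastPool object
SafeIndex is at position 9; next is FastPool.

FastPool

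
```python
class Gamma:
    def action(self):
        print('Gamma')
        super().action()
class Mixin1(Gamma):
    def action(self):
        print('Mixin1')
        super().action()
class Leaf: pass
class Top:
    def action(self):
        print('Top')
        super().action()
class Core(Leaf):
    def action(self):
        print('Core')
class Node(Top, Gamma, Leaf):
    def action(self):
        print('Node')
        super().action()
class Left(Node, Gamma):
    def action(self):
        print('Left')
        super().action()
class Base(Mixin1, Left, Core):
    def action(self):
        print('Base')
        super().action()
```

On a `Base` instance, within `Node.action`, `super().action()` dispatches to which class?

L[Base] = Base + merge(L[Mixin1], L[Left], L[Core], [Mixin1 Left Core])
  take Mixin1:  [Mixin1 Gamma object] + [Left Node Top Gamma Leaf object] + [Core Leaf object] + [Mixin1 Left Core]
  take Left:  [Gamma object] + [Left Node Top Gamma Leaf object] + [Core Leaf object] + [Left Core]
  take Node:  [Gamma object] + [Node Top Gamma Leaf object] + [Core Leaf object] + [Core]
  take Top:  [Gamma object] + [Top Gamma Leaf object] + [Core Leaf object] + [Core]
  take Gamma:  [Gamma object] + [Gamma Leaf object] + [Core Leaf object] + [Core]
  take Core:  [object] + [Leaf object] + [Core Leaf object] + [Core]
  take Leaf:  [object] + [Leaf object] + [Leaf object]
  take object:  [object] + [object] + [object]
MRO: Base Mixin1 Left Node Top Gamma Core Leaf object
super() in Node.action on a Base instance goes to the class after Node in Base's MRO: Top.

Top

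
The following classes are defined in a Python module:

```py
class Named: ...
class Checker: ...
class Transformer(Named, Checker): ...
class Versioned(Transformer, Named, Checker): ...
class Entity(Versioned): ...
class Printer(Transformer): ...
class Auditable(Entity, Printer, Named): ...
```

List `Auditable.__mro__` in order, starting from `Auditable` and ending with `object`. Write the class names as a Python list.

[Auditable, Entity, Versioned, Printer, Transformer, Named, Checker, object]

L[Auditable] = Auditable + merge(L[Entity], L[Printer], L[Named], [Entity Printer Named])
  take Entity:  [Entity Versioned Transformer Named Checker object] + [Printer Transformer Named Checker object] + [Named object] + [Entity Printer Named]
  take Versioned:  [Versioned Transformer Named Checker object] + [Printer Transformer Named Checker object] + [Named object] + [Printer Named]
  take Printer:  [Transformer Named Checker object] + [Printer Transformer Named Checker object] + [Named object] + [Printer Named]
  take Transformer:  [Transformer Named Checker object] + [Transformer Named Checker object] + [Named object] + [Named]
  take Named:  [Named Checker object] + [Named Checker object] + [Named object] + [Named]
  take Checker:  [Checker object] + [Checker object] + [object]
  take object:  [object] + [object] + [object]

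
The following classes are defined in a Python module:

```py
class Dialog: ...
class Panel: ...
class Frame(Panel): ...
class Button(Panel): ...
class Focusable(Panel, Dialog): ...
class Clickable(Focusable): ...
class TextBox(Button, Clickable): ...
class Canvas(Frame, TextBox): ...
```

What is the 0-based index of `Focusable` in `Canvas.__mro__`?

5

L[Canvas] = Canvas + merge(L[Frame], L[TextBox], [Frame TextBox])
  take Frame:  [Frame Panel object] + [TextBox Button Clickable Focusable Panel Dialog object] + [Frame TextBox]
  take TextBox:  [Panel object] + [TextBox Button Clickable Focusable Panel Dialog object] + [TextBox]
  take Button:  [Panel object] + [Button Clickable Focusable Panel Dialog object]
  take Clickable:  [Panel object] + [Clickable Focusable Panel Dialog object]
  take Focusable:  [Panel object] + [Focusable Panel Dialog object]
  take Panel:  [Panel object] + [Panel Dialog object]
  take Dialog:  [object] + [Dialog object]
  take object:  [object] + [object]
MRO: Canvas Frame TextBox Button Clickable Focusable Panel Dialog object
Focusable sits at index 5.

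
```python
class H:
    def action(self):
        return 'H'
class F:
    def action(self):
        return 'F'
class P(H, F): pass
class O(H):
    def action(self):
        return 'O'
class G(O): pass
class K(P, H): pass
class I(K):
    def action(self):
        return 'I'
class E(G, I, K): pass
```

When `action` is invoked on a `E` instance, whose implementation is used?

L[E] = E + merge(L[G], L[I], L[K], [G I K])
  take G:  [G O H object] + [I K P H F object] + [K P H F object] + [G I K]
  take O:  [O H object] + [I K P H F object] + [K P H F object] + [I K]
  take I:  [H object] + [I K P H F object] + [K P H F object] + [I K]
  take K:  [H object] + [K P H F object] + [K P H F object] + [K]
  take P:  [H object] + [P H F object] + [P H F object]
  take H:  [H object] + [H F object] + [H F object]
  take F:  [object] + [F object] + [F object]
  take object:  [object] + [object] + [object]
MRO: E G O I K P H F object
action is defined in: F, H, I, O. First along the MRO is O.

O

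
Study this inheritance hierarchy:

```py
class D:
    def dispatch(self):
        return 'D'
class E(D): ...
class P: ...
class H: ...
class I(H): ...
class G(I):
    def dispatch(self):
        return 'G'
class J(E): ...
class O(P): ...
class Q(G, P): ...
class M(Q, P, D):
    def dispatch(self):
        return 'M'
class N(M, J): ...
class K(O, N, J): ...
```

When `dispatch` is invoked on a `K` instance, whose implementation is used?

M

L[K] = K + merge(L[O], L[N], L[J], [O N J])
  take O:  [O P object] + [N M Q G I H P J E D object] + [J E D object] + [O N J]
  take N:  [P object] + [N M Q G I H P J E D object] + [J E D object] + [N J]
  take M:  [P object] + [M Q G I H P J E D object] + [J E D object] + [J]
  take Q:  [P object] + [Q G I H P J E D object] + [J E D object] + [J]
  take G:  [P object] + [G I H P J E D object] + [J E D object] + [J]
  take I:  [P object] + [I H P J E D object] + [J E D object] + [J]
  take H:  [P object] + [H P J E D object] + [J E D object] + [J]
  take P:  [P object] + [P J E D object] + [J E D object] + [J]
  take J:  [object] + [J E D object] + [J E D object] + [J]
  take E:  [object] + [E D object] + [E D object]
  take D:  [object] + [D object] + [D object]
  take object:  [object] + [object] + [object]
MRO: K O N M Q G I H P J E D object
dispatch is defined in: D, G, M. First along the MRO is M.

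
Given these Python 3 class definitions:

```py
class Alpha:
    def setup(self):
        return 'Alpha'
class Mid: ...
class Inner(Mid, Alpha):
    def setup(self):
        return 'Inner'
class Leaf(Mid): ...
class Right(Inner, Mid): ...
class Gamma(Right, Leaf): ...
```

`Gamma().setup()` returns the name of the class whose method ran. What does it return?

Inner

L[Gamma] = Gamma + merge(L[Right], L[Leaf], [Right Leaf])
  take Right:  [Right Inner Mid Alpha object] + [Leaf Mid object] + [Right Leaf]
  take Inner:  [Inner Mid Alpha object] + [Leaf Mid object] + [Leaf]
  take Leaf:  [Mid Alpha object] + [Leaf Mid object] + [Leaf]
  take Mid:  [Mid Alpha object] + [Mid object]
  take Alpha:  [Alpha object] + [object]
  take object:  [object] + [object]
MRO: Gamma Right Inner Leaf Mid Alpha object
setup is defined in: Alpha, Inner. First along the MRO is Inner.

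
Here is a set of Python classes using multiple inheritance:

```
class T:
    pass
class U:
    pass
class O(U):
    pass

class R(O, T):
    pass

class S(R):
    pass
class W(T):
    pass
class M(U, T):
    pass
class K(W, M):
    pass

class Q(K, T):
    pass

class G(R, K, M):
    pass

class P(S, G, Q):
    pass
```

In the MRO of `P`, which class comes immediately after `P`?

S

L[P] = P + merge(L[S], L[G], L[Q], [S G Q])
  take S:  [S R O U T object] + [G R O K W M U T object] + [Q K W M U T object] + [S G Q]
  take G:  [R O U T object] + [G R O K W M U T object] + [Q K W M U T object] + [G Q]
  take R:  [R O U T object] + [R O K W M U T object] + [Q K W M U T object] + [Q]
  take O:  [O U T object] + [O K W M U T object] + [Q K W M U T object] + [Q]
  take Q:  [U T object] + [K W M U T object] + [Q K W M U T object] + [Q]
  take K:  [U T object] + [K W M U T object] + [K W M U T object]
  take W:  [U T object] + [W M U T object] + [W M U T object]
  take M:  [U T object] + [M U T object] + [M U T object]
  take U:  [U T object] + [U T object] + [U T object]
  take T:  [T object] + [T object] + [T object]
  take object:  [object] + [object] + [object]
MRO: P S G R O Q K W M U T object
P is at position 0; next is S.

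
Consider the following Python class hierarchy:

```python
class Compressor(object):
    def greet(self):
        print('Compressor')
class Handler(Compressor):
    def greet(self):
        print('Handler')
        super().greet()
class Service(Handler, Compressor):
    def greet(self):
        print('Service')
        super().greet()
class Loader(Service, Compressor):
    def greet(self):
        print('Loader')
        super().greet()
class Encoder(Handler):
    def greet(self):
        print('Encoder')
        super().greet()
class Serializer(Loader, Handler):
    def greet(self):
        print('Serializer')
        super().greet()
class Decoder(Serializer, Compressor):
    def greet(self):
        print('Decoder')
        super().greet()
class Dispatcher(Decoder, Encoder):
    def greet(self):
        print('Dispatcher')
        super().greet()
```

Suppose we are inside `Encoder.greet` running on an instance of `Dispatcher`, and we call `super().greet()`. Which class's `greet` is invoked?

Handler

L[Dispatcher] = Dispatcher + merge(L[Decoder], L[Encoder], [Decoder Encoder])
  take Decoder:  [Decoder Serializer Loader Service Handler Compressor object] + [Encoder Handler Compressor object] + [Decoder Encoder]
  take Serializer:  [Serializer Loader Service Handler Compressor object] + [Encoder Handler Compressor object] + [Encoder]
  take Loader:  [Loader Service Handler Compressor object] + [Encoder Handler Compressor object] + [Encoder]
  take Service:  [Service Handler Compressor object] + [Encoder Handler Compressor object] + [Encoder]
  take Encoder:  [Handler Compressor object] + [Encoder Handler Compressor object] + [Encoder]
  take Handler:  [Handler Compressor object] + [Handler Compressor object]
  take Compressor:  [Compressor object] + [Compressor object]
  take object:  [object] + [object]
MRO: Dispatcher Decoder Serializer Loader Service Encoder Handler Compressor object
super() in Encoder.greet on a Dispatcher instance goes to the class after Encoder in Dispatcher's MRO: Handler.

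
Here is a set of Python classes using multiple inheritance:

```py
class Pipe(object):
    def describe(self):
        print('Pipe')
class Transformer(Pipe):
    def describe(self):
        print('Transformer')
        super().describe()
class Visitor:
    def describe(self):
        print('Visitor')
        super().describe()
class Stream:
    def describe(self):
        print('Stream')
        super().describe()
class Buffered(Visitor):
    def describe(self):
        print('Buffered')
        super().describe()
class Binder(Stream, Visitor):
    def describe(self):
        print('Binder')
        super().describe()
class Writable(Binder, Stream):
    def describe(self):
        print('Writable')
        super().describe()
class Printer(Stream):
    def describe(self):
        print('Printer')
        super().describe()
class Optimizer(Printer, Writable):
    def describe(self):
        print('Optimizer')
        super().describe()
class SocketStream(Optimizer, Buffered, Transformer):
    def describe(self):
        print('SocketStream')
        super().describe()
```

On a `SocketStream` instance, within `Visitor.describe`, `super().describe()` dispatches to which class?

Transformer

L[SocketStream] = SocketStream + merge(L[Optimizer], L[Buffered], L[Transformer], [Optimizer Buffered Transformer])
  take Optimizer:  [Optimizer Printer Writable Binder Stream Visitor object] + [Buffered Visitor object] + [Transformer Pipe object] + [Optimizer Buffered Transformer]
  take Printer:  [Printer Writable Binder Stream Visitor object] + [Buffered Visitor object] + [Transformer Pipe object] + [Buffered Transformer]
  take Writable:  [Writable Binder Stream Visitor object] + [Buffered Visitor object] + [Transformer Pipe object] + [Buffered Transformer]
  take Binder:  [Binder Stream Visitor object] + [Buffered Visitor object] + [Transformer Pipe object] + [Buffered Transformer]
  take Stream:  [Stream Visitor object] + [Buffered Visitor object] + [Transformer Pipe object] + [Buffered Transformer]
  take Buffered:  [Visitor object] + [Buffered Visitor object] + [Transformer Pipe object] + [Buffered Transformer]
  take Visitor:  [Visitor object] + [Visitor object] + [Transformer Pipe object] + [Transformer]
  take Transformer:  [object] + [object] + [Transformer Pipe object] + [Transformer]
  take Pipe:  [object] + [object] + [Pipe object]
  take object:  [object] + [object] + [object]
MRO: SocketStream Optimizer Printer Writable Binder Stream Buffered Visitor Transformer Pipe object
super() in Visitor.describe on a SocketStream instance goes to the class after Visitor in SocketStream's MRO: Transformer.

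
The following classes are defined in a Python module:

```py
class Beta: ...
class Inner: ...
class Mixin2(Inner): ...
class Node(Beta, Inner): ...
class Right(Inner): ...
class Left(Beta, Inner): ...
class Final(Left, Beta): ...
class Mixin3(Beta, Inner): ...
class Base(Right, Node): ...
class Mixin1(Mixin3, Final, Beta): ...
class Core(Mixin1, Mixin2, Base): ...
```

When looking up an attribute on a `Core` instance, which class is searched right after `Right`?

L[Core] = Core + merge(L[Mixin1], L[Mixin2], L[Base], [Mixin1 Mixin2 Base])
  take Mixin1:  [Mixin1 Mixin3 Final Left Beta Inner object] + [Mixin2 Inner object] + [Base Right Node Beta Inner object] + [Mixin1 Mixin2 Base]
  take Mixin3:  [Mixin3 Final Left Beta Inner object] + [Mixin2 Inner object] + [Base Right Node Beta Inner object] + [Mixin2 Base]
  take Final:  [Final Left Beta Inner object] + [Mixin2 Inner object] + [Base Right Node Beta Inner object] + [Mixin2 Base]
  take Left:  [Left Beta Inner object] + [Mixin2 Inner object] + [Base Right Node Beta Inner object] + [Mixin2 Base]
  take Mixin2:  [Beta Inner object] + [Mixin2 Inner object] + [Base Right Node Beta Inner object] + [Mixin2 Base]
  take Base:  [Beta Inner object] + [Inner object] + [Base Right Node Beta Inner object] + [Base]
  take Right:  [Beta Inner object] + [Inner object] + [Right Node Beta Inner object]
  take Node:  [Beta Inner object] + [Inner object] + [Node Beta Inner object]
  take Beta:  [Beta Inner object] + [Inner object] + [Beta Inner object]
  take Inner:  [Inner object] + [Inner object] + [Inner object]
  take object:  [object] + [object] + [object]
MRO: Core Mixin1 Mixin3 Final Left Mixin2 Base Right Node Beta Inner object
Right is at position 7; next is Node.

Node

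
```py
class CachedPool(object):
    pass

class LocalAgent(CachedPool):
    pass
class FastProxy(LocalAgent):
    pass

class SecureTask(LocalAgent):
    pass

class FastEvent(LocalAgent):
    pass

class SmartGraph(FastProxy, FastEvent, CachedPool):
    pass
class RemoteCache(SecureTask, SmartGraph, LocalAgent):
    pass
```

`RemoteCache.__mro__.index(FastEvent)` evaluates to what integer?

L[RemoteCache] = RemoteCache + merge(L[SecureTask], L[SmartGraph], L[LocalAgent], [SecureTask SmartGraph LocalAgent])
  take SecureTask:  [SecureTask LocalAgent CachedPool object] + [SmartGraph FastProxy FastEvent LocalAgent CachedPool object] + [LocalAgent CachedPool object] + [SecureTask SmartGraph LocalAgent]
  take SmartGraph:  [LocalAgent CachedPool object] + [SmartGraph FastProxy FastEvent LocalAgent CachedPool object] + [LocalAgent CachedPool object] + [SmartGraph LocalAgent]
  take FastProxy:  [LocalAgent CachedPool object] + [FastProxy FastEvent LocalAgent CachedPool object] + [LocalAgent CachedPool object] + [LocalAgent]
  take FastEvent:  [LocalAgent CachedPool object] + [FastEvent LocalAgent CachedPool object] + [LocalAgent CachedPool object] + [LocalAgent]
  take LocalAgent:  [LocalAgent CachedPool object] + [LocalAgent CachedPool object] + [LocalAgent CachedPool object] + [LocalAgent]
  take CachedPool:  [CachedPool object] + [CachedPool object] + [CachedPool object]
  take object:  [object] + [object] + [object]
MRO: RemoteCache SecureTask SmartGraph FastProxy FastEvent LocalAgent CachedPool object
FastEvent sits at index 4.

4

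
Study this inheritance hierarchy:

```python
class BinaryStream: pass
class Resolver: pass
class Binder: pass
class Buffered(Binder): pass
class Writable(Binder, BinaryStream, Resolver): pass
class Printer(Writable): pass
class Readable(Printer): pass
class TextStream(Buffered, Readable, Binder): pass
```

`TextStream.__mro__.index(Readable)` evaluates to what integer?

2

L[TextStream] = TextStream + merge(L[Buffered], L[Readable], L[Binder], [Buffered Readable Binder])
  take Buffered:  [Buffered Binder object] + [Readable Printer Writable Binder BinaryStream Resolver object] + [Binder object] + [Buffered Readable Binder]
  take Readable:  [Binder object] + [Readable Printer Writable Binder BinaryStream Resolver object] + [Binder object] + [Readable Binder]
  take Printer:  [Binder object] + [Printer Writable Binder BinaryStream Resolver object] + [Binder object] + [Binder]
  take Writable:  [Binder object] + [Writable Binder BinaryStream Resolver object] + [Binder object] + [Binder]
  take Binder:  [Binder object] + [Binder BinaryStream Resolver object] + [Binder object] + [Binder]
  take BinaryStream:  [object] + [BinaryStream Resolver object] + [object]
  take Resolver:  [object] + [Resolver object] + [object]
  take object:  [object] + [object] + [object]
MRO: TextStream Buffered Readable Printer Writable Binder BinaryStream Resolver object
Readable sits at index 2.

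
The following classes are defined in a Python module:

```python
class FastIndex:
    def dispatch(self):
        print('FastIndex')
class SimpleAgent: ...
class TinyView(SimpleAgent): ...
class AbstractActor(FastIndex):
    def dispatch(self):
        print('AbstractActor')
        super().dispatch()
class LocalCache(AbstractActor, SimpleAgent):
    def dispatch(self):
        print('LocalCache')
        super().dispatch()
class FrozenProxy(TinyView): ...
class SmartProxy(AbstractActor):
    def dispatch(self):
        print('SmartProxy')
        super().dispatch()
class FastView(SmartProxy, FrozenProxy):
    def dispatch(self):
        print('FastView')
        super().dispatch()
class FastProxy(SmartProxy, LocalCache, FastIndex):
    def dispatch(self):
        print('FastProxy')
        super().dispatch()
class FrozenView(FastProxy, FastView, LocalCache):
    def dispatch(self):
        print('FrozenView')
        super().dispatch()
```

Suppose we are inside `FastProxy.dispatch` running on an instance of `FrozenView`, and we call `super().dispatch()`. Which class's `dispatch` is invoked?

FastView

L[FrozenView] = FrozenView + merge(L[FastProxy], L[FastView], L[LocalCache], [FastProxy FastView LocalCache])
  take FastProxy:  [FastProxy SmartProxy LocalCache AbstractActor FastIndex SimpleAgent object] + [FastView SmartProxy AbstractActor FastIndex FrozenProxy TinyView SimpleAgent object] + [LocalCache AbstractActor FastIndex SimpleAgent object] + [FastProxy FastView LocalCache]
  take FastView:  [SmartProxy LocalCache AbstractActor FastIndex SimpleAgent object] + [FastView SmartProxy AbstractActor FastIndex FrozenProxy TinyView SimpleAgent object] + [LocalCache AbstractActor FastIndex SimpleAgent object] + [FastView LocalCache]
  take SmartProxy:  [SmartProxy LocalCache AbstractActor FastIndex SimpleAgent object] + [SmartProxy AbstractActor FastIndex FrozenProxy TinyView SimpleAgent object] + [LocalCache AbstractActor FastIndex SimpleAgent object] + [LocalCache]
  take LocalCache:  [LocalCache AbstractActor FastIndex SimpleAgent object] + [AbstractActor FastIndex FrozenProxy TinyView SimpleAgent object] + [LocalCache AbstractActor FastIndex SimpleAgent object] + [LocalCache]
  take AbstractActor:  [AbstractActor FastIndex SimpleAgent object] + [AbstractActor FastIndex FrozenProxy TinyView SimpleAgent object] + [AbstractActor FastIndex SimpleAgent object]
  take FastIndex:  [FastIndex SimpleAgent object] + [FastIndex FrozenProxy TinyView SimpleAgent object] + [FastIndex SimpleAgent object]
  take FrozenProxy:  [SimpleAgent object] + [FrozenProxy TinyView SimpleAgent object] + [SimpleAgent object]
  take TinyView:  [SimpleAgent object] + [TinyView SimpleAgent object] + [SimpleAgent object]
  take SimpleAgent:  [SimpleAgent object] + [SimpleAgent object] + [SimpleAgent object]
  take object:  [object] + [object] + [object]
MRO: FrozenView FastProxy FastView SmartProxy LocalCache AbstractActor FastIndex FrozenProxy TinyView SimpleAgent object
super() in FastProxy.dispatch on a FrozenView instance goes to the class after FastProxy in FrozenView's MRO: FastView.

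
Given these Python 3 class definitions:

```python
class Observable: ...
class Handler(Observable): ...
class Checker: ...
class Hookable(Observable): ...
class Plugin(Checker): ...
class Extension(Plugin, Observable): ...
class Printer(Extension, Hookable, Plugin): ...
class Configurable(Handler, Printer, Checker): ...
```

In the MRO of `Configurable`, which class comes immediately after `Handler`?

Printer

L[Configurable] = Configurable + merge(L[Handler], L[Printer], L[Checker], [Handler Printer Checker])
  take Handler:  [Handler Observable object] + [Printer Extension Hookable Plugin Checker Observable object] + [Checker object] + [Handler Printer Checker]
  take Printer:  [Observable object] + [Printer Extension Hookable Plugin Checker Observable object] + [Checker object] + [Printer Checker]
  take Extension:  [Observable object] + [Extension Hookable Plugin Checker Observable object] + [Checker object] + [Checker]
  take Hookable:  [Observable object] + [Hookable Plugin Checker Observable object] + [Checker object] + [Checker]
  take Plugin:  [Observable object] + [Plugin Checker Observable object] + [Checker object] + [Checker]
  take Checker:  [Observable object] + [Checker Observable object] + [Checker object] + [Checker]
  take Observable:  [Observable object] + [Observable object] + [object]
  take object:  [object] + [object] + [object]
MRO: Configurable Handler Printer Extension Hookable Plugin Checker Observable object
Handler is at position 1; next is Printer.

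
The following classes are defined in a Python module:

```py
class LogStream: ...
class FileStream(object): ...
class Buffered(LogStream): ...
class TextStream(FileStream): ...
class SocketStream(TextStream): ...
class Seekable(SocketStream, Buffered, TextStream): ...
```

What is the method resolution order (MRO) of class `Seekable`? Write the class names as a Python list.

[Seekable, SocketStream, Buffered, TextStream, FileStream, LogStream, object]

L[Seekable] = Seekable + merge(L[SocketStream], L[Buffered], L[TextStream], [SocketStream Buffered TextStream])
  take SocketStream:  [SocketStream TextStream FileStream object] + [Buffered LogStream object] + [TextStream FileStream object] + [SocketStream Buffered TextStream]
  take Buffered:  [TextStream FileStream object] + [Buffered LogStream object] + [TextStream FileStream object] + [Buffered TextStream]
  take TextStream:  [TextStream FileStream object] + [LogStream object] + [TextStream FileStream object] + [TextStream]
  take FileStream:  [FileStream object] + [LogStream object] + [FileStream object]
  take LogStream:  [object] + [LogStream object] + [object]
  take object:  [object] + [object] + [object]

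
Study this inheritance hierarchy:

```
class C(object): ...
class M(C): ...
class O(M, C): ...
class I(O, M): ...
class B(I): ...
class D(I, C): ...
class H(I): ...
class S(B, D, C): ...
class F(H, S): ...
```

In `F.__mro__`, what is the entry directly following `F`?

L[F] = F + merge(L[H], L[S], [H S])
  take H:  [H I O M C object] + [S B D I O M C object] + [H S]
  take S:  [I O M C object] + [S B D I O M C object] + [S]
  take B:  [I O M C object] + [B D I O M C object]
  take D:  [I O M C object] + [D I O M C object]
  take I:  [I O M C object] + [I O M C object]
  take O:  [O M C object] + [O M C object]
  take M:  [M C object] + [M C object]
  take C:  [C object] + [C object]
  take object:  [object] + [object]
MRO: F H S B D I O M C object
F is at position 0; next is H.

H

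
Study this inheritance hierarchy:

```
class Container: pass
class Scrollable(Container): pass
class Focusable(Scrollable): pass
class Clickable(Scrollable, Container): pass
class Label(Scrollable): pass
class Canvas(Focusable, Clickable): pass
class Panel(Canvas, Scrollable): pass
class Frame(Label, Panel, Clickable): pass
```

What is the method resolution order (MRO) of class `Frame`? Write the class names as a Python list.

[Frame, Label, Panel, Canvas, Focusable, Clickable, Scrollable, Container, object]

L[Frame] = Frame + merge(L[Label], L[Panel], L[Clickable], [Label Panel Clickable])
  take Label:  [Label Scrollable Container object] + [Panel Canvas Focusable Clickable Scrollable Container object] + [Clickable Scrollable Container object] + [Label Panel Clickable]
  take Panel:  [Scrollable Container object] + [Panel Canvas Focusable Clickable Scrollable Container object] + [Clickable Scrollable Container object] + [Panel Clickable]
  take Canvas:  [Scrollable Container object] + [Canvas Focusable Clickable Scrollable Container object] + [Clickable Scrollable Container object] + [Clickable]
  take Focusable:  [Scrollable Container object] + [Focusable Clickable Scrollable Container object] + [Clickable Scrollable Container object] + [Clickable]
  take Clickable:  [Scrollable Container object] + [Clickable Scrollable Container object] + [Clickable Scrollable Container object] + [Clickable]
  take Scrollable:  [Scrollable Container object] + [Scrollable Container object] + [Scrollable Container object]
  take Container:  [Container object] + [Container object] + [Container object]
  take object:  [object] + [object] + [object]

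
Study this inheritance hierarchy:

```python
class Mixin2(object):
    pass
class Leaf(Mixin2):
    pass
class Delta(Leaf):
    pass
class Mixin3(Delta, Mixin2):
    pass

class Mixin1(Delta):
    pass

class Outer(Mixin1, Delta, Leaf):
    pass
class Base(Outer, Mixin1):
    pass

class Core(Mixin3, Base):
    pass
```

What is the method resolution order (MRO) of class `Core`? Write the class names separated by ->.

Core -> Mixin3 -> Base -> Outer -> Mixin1 -> Delta -> Leaf -> Mixin2 -> object

L[Core] = Core + merge(L[Mixin3], L[Base], [Mixin3 Base])
  take Mixin3:  [Mixin3 Delta Leaf Mixin2 object] + [Base Outer Mixin1 Delta Leaf Mixin2 object] + [Mixin3 Base]
  take Base:  [Delta Leaf Mixin2 object] + [Base Outer Mixin1 Delta Leaf Mixin2 object] + [Base]
  take Outer:  [Delta Leaf Mixin2 object] + [Outer Mixin1 Delta Leaf Mixin2 object]
  take Mixin1:  [Delta Leaf Mixin2 object] + [Mixin1 Delta Leaf Mixin2 object]
  take Delta:  [Delta Leaf Mixin2 object] + [Delta Leaf Mixin2 object]
  take Leaf:  [Leaf Mixin2 object] + [Leaf Mixin2 object]
  take Mixin2:  [Mixin2 object] + [Mixin2 object]
  take object:  [object] + [object]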